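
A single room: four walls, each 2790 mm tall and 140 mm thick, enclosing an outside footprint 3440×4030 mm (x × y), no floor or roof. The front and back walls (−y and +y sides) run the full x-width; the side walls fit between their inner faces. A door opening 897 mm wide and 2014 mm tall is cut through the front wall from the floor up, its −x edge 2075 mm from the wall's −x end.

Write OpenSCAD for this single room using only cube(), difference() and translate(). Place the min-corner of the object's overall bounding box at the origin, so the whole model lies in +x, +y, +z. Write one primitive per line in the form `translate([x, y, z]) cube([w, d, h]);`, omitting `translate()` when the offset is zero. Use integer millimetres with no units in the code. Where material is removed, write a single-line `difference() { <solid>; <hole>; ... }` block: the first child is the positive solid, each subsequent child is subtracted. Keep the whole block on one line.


difference() { cube([3440, 140, 2790]); translate([2075, 0, 0]) cube([897, 140, 2014]); }
translate([0, 3890, 0]) cube([3440, 140, 2790]);
translate([0, 140, 0]) cube([140, 3750, 2790]);
translate([3300, 140, 0]) cube([140, 3750, 2790]);


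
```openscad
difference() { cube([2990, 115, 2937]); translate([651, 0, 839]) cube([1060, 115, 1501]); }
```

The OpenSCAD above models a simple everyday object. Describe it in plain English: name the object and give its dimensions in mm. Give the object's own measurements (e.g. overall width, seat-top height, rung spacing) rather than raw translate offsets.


A wall 2990 mm long (x), 115 mm thick (y), 2937 mm tall, with a rectangular window opening cut through it. The opening is 1060 mm wide and 1501 mm tall; its sill is at z = 839 mm and its near (−x) edge is 651 mm from the wall's −x end. The opening passes through the full wall thickness.


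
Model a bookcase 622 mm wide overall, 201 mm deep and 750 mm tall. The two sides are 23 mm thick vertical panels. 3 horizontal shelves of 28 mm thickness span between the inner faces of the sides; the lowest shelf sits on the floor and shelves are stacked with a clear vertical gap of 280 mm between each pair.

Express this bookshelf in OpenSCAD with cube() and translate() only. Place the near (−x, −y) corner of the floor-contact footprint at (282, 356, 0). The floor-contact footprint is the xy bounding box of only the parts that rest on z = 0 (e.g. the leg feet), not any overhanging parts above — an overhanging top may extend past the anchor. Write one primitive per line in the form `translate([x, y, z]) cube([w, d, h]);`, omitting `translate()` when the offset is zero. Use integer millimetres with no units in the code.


translate([282, 356, 0]) cube([23, 201, 750]);
translate([881, 356, 0]) cube([23, 201, 750]);
translate([305, 356, 0]) cube([576, 201, 28]);
translate([305, 356, 308]) cube([576, 201, 28]);
translate([305, 356, 616]) cube([576, 201, 28]);


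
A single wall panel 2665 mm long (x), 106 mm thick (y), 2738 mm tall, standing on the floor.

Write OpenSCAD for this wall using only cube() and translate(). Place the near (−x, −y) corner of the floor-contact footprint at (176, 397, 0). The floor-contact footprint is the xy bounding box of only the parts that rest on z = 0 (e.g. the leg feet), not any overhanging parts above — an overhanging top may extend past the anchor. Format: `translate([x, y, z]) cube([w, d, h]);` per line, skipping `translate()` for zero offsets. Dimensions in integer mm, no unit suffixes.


translate([176, 397, 0]) cube([2665, 106, 2738]);


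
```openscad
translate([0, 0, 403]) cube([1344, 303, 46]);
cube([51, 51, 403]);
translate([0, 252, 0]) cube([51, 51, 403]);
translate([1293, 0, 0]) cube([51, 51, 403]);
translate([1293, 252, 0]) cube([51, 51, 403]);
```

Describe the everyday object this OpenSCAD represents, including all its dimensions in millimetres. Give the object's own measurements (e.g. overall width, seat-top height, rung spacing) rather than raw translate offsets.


A bench: a 1344×303 mm seat slab, 46 mm thick, top at z = 449 mm, on four 51×51 mm square legs flush with the seat corners and standing on z = 0.


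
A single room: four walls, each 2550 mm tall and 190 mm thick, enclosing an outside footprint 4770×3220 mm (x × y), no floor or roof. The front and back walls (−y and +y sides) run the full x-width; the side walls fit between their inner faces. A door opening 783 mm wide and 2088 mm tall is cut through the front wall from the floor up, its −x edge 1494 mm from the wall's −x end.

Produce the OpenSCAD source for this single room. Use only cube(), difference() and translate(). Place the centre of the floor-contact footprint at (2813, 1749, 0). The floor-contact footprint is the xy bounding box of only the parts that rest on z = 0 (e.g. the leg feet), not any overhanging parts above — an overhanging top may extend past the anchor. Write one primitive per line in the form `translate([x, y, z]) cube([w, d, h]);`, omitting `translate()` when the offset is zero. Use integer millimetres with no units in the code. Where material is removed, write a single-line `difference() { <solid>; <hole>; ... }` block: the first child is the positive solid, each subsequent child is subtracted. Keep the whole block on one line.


difference() { translate([428, 139, 0]) cube([4770, 190, 2550]); translate([1922, 139, 0]) cube([783, 190, 2088]); }
translate([428, 3169, 0]) cube([4770, 190, 2550]);
translate([428, 329, 0]) cube([190, 2840, 2550]);
translate([5008, 329, 0]) cube([190, 2840, 2550]);


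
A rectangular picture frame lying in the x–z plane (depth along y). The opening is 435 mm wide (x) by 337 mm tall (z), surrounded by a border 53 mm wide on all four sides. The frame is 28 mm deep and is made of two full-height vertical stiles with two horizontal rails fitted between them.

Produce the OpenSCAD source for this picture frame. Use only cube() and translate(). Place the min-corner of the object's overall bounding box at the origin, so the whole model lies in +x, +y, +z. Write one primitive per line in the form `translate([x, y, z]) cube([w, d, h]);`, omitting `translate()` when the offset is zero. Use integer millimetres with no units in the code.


cube([53, 28, 443]);
translate([488, 0, 0]) cube([53, 28, 443]);
translate([53, 0, 0]) cube([435, 28, 53]);
translate([53, 0, 390]) cube([435, 28, 53]);


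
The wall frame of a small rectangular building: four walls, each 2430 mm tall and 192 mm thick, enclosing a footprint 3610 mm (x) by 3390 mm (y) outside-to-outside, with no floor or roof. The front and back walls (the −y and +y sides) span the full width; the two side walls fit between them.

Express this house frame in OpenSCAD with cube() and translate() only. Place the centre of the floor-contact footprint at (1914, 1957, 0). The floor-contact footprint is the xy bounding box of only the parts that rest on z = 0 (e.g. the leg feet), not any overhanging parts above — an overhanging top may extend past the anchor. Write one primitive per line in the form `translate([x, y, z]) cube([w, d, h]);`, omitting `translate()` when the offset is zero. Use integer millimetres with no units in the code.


translate([109, 262, 0]) cube([3610, 192, 2430]);
translate([109, 3460, 0]) cube([3610, 192, 2430]);
translate([109, 454, 0]) cube([192, 3006, 2430]);
translate([3527, 454, 0]) cube([192, 3006, 2430]);


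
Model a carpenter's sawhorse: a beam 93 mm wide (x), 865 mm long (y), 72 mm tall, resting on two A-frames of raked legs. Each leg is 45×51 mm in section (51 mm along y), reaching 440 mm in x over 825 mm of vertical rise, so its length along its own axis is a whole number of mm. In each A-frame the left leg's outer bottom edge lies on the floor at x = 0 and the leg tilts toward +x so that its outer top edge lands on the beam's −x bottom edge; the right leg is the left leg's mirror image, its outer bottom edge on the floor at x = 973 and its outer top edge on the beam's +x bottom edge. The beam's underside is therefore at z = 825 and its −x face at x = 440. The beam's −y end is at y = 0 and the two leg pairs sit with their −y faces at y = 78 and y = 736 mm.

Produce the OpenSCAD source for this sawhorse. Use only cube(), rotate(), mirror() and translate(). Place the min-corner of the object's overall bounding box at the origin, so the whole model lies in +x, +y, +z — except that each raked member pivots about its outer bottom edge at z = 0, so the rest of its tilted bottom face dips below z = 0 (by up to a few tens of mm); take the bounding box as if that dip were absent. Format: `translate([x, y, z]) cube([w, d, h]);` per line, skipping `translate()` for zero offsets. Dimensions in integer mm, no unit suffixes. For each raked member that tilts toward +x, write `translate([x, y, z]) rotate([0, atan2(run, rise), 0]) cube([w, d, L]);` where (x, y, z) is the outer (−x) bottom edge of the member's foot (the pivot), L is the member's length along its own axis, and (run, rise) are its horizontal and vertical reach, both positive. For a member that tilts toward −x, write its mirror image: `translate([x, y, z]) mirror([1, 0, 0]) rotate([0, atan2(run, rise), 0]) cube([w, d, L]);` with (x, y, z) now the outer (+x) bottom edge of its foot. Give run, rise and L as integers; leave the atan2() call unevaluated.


translate([440, 0, 825]) cube([93, 865, 72]);
translate([0, 78, 0]) rotate([0, atan2(440, 825), 0]) cube([45, 51, 935]);
translate([973, 78, 0]) mirror([1, 0, 0]) rotate([0, atan2(440, 825), 0]) cube([45, 51, 935]);
translate([0, 736, 0]) rotate([0, atan2(440, 825), 0]) cube([45, 51, 935]);
translate([973, 736, 0]) mirror([1, 0, 0]) rotate([0, atan2(440, 825), 0]) cube([45, 51, 935]);


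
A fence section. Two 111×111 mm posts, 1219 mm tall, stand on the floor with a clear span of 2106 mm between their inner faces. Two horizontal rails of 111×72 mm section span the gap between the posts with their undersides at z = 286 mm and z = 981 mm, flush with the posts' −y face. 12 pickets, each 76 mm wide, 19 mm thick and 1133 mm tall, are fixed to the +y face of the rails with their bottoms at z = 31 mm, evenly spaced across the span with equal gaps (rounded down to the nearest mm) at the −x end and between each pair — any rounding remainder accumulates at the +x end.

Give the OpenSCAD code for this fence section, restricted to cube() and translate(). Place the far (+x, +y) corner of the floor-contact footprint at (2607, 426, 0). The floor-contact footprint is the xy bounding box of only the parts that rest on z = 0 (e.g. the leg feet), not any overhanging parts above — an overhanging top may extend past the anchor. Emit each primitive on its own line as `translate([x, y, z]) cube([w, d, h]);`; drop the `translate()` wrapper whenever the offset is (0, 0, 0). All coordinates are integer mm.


translate([279, 315, 0]) cube([111, 111, 1219]);
translate([2496, 315, 0]) cube([111, 111, 1219]);
translate([390, 315, 286]) cube([2106, 111, 72]);
translate([390, 315, 981]) cube([2106, 111, 72]);
translate([481, 426, 31]) cube([76, 19, 1133]);
translate([648, 426, 31]) cube([76, 19, 1133]);
translate([815, 426, 31]) cube([76, 19, 1133]);
translate([982, 426, 31]) cube([76, 19, 1133]);
translate([1149, 426, 31]) cube([76, 19, 1133]);
translate([1316, 426, 31]) cube([76, 19, 1133]);
translate([1483, 426, 31]) cube([76, 19, 1133]);
translate([1650, 426, 31]) cube([76, 19, 1133]);
translate([1817, 426, 31]) cube([76, 19, 1133]);
translate([1984, 426, 31]) cube([76, 19, 1133]);
translate([2151, 426, 31]) cube([76, 19, 1133]);
translate([2318, 426, 31]) cube([76, 19, 1133]);


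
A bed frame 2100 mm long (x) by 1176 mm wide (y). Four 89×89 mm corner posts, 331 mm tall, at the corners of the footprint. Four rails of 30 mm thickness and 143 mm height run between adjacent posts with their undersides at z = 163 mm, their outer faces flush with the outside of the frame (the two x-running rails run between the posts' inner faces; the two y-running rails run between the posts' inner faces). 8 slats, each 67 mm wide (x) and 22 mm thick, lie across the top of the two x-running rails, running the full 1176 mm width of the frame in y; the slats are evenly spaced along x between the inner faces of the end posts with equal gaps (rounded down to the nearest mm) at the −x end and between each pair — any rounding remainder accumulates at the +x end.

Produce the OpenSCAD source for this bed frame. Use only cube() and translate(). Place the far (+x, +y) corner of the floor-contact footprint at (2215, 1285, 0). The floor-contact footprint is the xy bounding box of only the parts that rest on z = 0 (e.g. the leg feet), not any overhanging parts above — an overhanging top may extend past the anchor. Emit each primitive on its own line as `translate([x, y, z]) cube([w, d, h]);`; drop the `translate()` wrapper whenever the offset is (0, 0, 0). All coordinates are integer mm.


// slat z = rail_z + rail_h = 163 + 143 = 306
// slat gap = ⌊(1922 − 8·67) / 9⌋ = 154
translate([115, 109, 0]) cube([89, 89, 331]);
translate([115, 1196, 0]) cube([89, 89, 331]);
translate([2126, 109, 0]) cube([89, 89, 331]);
translate([2126, 1196, 0]) cube([89, 89, 331]);
translate([204, 109, 163]) cube([1922, 30, 143]);
translate([204, 1255, 163]) cube([1922, 30, 143]);
translate([115, 198, 163]) cube([30, 998, 143]);
translate([2185, 198, 163]) cube([30, 998, 143]);
translate([358, 109, 306]) cube([67, 1176, 22]);
translate([579, 109, 306]) cube([67, 1176, 22]);
translate([800, 109, 306]) cube([67, 1176, 22]);
translate([1021, 109, 306]) cube([67, 1176, 22]);
translate([1242, 109, 306]) cube([67, 1176, 22]);
translate([1463, 109, 306]) cube([67, 1176, 22]);
translate([1684, 109, 306]) cube([67, 1176, 22]);
translate([1905, 109, 306]) cube([67, 1176, 22]);


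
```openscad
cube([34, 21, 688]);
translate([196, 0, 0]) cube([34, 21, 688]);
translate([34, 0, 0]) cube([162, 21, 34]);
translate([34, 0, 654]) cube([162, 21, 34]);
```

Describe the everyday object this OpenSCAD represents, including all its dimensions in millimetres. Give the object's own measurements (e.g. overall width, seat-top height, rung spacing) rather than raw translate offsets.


A rectangular picture frame lying in the x–z plane (depth along y). The opening is 162 mm wide (x) by 620 mm tall (z), surrounded by a border 34 mm wide on all four sides. The frame is 21 mm deep and is made of two full-height vertical stiles with two horizontal rails fitted between them.


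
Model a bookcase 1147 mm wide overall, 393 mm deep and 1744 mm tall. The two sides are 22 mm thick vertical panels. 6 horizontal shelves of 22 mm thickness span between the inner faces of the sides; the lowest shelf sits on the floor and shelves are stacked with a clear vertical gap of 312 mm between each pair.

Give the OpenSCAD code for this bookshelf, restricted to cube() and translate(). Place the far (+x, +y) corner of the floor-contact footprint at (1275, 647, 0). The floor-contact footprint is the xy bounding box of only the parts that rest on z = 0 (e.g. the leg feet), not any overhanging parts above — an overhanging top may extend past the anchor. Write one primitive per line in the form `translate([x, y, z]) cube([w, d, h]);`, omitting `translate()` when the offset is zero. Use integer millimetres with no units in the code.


translate([128, 254, 0]) cube([22, 393, 1744]);
translate([1253, 254, 0]) cube([22, 393, 1744]);
translate([150, 254, 0]) cube([1103, 393, 22]);
translate([150, 254, 334]) cube([1103, 393, 22]);
translate([150, 254, 668]) cube([1103, 393, 22]);
translate([150, 254, 1002]) cube([1103, 393, 22]);
translate([150, 254, 1336]) cube([1103, 393, 22]);
translate([150, 254, 1670]) cube([1103, 393, 22]);


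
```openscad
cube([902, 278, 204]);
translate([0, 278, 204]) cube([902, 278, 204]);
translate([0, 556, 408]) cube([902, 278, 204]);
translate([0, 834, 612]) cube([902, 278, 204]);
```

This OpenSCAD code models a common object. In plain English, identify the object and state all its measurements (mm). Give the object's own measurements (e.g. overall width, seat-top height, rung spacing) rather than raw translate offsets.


A straight staircase of 4 solid steps. Each step is 902 mm wide (x), 278 mm deep (y, the going) and 204 mm tall (the rise). The first step rests on the floor; each subsequent step sits one going further in +y and one rise higher in +z, directly behind and above the previous step with no overlap.


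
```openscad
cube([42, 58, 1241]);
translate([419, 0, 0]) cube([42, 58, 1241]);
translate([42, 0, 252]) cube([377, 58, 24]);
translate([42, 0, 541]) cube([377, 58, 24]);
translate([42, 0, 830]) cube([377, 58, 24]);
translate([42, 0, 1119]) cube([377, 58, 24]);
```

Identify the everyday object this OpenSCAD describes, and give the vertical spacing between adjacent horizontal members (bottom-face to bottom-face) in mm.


A ladder. The rung spacing is 289 mm.

Two tall 42×58 posts with 4 short bars between them — a ladder. Adjacent rungs sit at z = 252 and z = 541, so the spacing is 541 − 252 = 289 mm.


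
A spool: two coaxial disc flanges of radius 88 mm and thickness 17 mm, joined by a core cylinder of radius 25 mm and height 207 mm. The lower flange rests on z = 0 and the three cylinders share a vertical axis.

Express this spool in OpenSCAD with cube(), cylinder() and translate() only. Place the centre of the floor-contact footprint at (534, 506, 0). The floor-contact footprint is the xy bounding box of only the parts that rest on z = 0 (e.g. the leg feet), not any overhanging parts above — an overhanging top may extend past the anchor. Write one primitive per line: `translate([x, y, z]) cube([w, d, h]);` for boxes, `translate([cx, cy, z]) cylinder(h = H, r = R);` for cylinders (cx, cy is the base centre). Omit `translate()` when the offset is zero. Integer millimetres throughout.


translate([534, 506, 0]) cylinder(h = 17, r = 88);
translate([534, 506, 17]) cylinder(h = 207, r = 25);
translate([534, 506, 224]) cylinder(h = 17, r = 88);


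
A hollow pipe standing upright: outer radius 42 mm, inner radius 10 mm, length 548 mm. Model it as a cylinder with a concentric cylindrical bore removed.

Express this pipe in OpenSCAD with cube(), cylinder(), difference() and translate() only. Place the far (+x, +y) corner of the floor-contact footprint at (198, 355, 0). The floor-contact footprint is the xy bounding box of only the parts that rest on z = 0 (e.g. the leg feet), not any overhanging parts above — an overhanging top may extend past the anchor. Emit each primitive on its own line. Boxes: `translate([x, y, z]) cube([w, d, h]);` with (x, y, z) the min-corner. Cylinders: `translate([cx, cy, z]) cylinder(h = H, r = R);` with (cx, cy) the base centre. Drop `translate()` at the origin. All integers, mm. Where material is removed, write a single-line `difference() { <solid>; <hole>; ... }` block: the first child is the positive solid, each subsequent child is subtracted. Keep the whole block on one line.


difference() { translate([156, 313, 0]) cylinder(h = 548, r = 42); translate([156, 313, 0]) cylinder(h = 548, r = 10); }


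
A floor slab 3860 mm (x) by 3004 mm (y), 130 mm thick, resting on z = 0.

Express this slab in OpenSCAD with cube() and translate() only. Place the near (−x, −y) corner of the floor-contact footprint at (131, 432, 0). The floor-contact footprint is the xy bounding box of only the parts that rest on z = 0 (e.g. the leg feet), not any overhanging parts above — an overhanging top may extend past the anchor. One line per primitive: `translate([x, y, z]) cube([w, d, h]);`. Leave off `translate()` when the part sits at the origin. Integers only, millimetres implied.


translate([131, 432, 0]) cube([3860, 3004, 130]);


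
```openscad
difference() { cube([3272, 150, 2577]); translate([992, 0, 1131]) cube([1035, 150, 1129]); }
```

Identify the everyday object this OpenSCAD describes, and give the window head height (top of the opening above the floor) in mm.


A wall with a window opening. The window head height is 2260 mm.

A wall with a rectangular opening subtracted — a window. Sill at z = 1131, opening 1129 mm tall, so the head is at 1131 + 1129 = 2260 mm.


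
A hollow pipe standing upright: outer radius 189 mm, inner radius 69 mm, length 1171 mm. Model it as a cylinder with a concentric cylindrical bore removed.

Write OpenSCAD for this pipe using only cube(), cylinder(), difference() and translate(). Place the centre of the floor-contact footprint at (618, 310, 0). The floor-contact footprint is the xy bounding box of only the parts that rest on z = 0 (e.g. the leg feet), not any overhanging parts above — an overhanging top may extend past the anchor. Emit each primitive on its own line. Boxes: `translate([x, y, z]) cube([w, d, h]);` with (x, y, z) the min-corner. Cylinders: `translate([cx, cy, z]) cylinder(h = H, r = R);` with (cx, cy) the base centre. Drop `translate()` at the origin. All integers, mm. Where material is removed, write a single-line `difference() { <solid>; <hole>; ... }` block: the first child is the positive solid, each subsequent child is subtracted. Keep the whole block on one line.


difference() { translate([618, 310, 0]) cylinder(h = 1171, r = 189); translate([618, 310, 0]) cylinder(h = 1171, r = 69); }


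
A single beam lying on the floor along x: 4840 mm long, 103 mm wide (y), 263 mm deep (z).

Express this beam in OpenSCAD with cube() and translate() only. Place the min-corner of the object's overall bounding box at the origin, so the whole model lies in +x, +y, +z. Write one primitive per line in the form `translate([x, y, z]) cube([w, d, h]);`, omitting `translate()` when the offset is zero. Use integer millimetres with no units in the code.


cube([4840, 103, 263]);


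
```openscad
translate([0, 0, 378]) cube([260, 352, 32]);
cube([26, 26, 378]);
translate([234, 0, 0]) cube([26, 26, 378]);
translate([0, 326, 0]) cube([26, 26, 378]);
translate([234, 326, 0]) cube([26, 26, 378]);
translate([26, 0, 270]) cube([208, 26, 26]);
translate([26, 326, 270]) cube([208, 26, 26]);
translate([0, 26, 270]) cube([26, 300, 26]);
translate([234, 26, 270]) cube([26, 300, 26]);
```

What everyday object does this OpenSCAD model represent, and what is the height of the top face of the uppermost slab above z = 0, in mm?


A stool. The seat height is 410 mm.

A 260×352×32 slab at z = 378 on four corner posts — a stool. The seat top is 378 + 32 = 410 mm.


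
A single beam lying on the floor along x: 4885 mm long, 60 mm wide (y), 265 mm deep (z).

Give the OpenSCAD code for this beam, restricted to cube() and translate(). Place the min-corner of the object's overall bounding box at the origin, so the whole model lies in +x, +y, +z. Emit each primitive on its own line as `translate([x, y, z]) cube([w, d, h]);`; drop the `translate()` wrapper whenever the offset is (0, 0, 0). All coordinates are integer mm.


cube([4885, 60, 265]);


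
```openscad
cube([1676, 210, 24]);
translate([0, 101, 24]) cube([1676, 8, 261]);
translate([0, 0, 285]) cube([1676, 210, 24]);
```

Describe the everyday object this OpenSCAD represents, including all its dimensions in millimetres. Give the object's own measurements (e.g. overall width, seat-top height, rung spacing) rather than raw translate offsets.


An I-beam lying along x, 1676 mm long. Overall section height 309 mm. Two flanges 210 mm wide (y) and 24 mm thick, one on the floor and one at the top; a web 8 mm thick runs between them, centred on the flange width.


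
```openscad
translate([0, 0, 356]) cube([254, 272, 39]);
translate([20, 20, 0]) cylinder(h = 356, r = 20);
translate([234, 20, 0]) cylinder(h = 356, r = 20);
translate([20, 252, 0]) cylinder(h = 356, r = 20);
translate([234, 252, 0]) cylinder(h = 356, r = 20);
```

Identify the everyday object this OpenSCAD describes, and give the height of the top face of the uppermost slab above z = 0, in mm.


A stool. The seat height is 395 mm.

A 254×272×39 slab at z = 356 on four corner cylinders — a stool. The seat top is 356 + 39 = 395 mm.


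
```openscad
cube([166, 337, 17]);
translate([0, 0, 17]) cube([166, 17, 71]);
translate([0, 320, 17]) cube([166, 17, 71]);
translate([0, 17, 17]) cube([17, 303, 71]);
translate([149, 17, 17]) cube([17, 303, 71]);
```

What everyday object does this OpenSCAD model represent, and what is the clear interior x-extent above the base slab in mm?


An open box. The internal width is 132 mm.

A 166×337 base slab with four walls standing on it — an open box. The base is 166 mm wide and the walls are 17 mm thick, so the internal width is 166 − 2 × 17 = 132 mm.


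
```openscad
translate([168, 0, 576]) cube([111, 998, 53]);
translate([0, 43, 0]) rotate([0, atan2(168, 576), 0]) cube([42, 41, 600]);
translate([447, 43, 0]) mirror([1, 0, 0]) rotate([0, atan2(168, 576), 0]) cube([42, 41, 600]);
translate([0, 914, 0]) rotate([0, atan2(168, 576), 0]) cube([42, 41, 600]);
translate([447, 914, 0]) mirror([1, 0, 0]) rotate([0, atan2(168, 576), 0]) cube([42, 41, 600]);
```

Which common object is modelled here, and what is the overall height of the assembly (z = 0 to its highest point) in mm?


A sawhorse. The overall height is 629 mm.

A beam across two mirrored pairs of raked legs — a sawhorse. The beam's underside is at z = 576 (matching the legs' vertical rise in atan2(168, 576)) and the beam is 53 mm tall, so its top is at 576 + 53 = 629 mm. The raked legs top out at the beam's underside, so that is the highest point.


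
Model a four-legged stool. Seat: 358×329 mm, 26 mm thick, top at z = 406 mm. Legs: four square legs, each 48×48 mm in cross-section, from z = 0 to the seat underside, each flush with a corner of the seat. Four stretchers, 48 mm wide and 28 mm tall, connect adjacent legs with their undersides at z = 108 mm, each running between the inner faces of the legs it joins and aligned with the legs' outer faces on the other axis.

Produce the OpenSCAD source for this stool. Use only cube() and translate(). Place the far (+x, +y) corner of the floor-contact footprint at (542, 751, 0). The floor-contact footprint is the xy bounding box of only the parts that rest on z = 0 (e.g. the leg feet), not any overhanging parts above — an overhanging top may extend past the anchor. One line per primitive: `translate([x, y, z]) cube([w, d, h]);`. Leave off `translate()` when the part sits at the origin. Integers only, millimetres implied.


translate([184, 422, 380]) cube([358, 329, 26]);
translate([184, 422, 0]) cube([48, 48, 380]);
translate([494, 422, 0]) cube([48, 48, 380]);
translate([184, 703, 0]) cube([48, 48, 380]);
translate([494, 703, 0]) cube([48, 48, 380]);
translate([232, 422, 108]) cube([262, 48, 28]);
translate([232, 703, 108]) cube([262, 48, 28]);
translate([184, 470, 108]) cube([48, 233, 28]);
translate([494, 470, 108]) cube([48, 233, 28]);


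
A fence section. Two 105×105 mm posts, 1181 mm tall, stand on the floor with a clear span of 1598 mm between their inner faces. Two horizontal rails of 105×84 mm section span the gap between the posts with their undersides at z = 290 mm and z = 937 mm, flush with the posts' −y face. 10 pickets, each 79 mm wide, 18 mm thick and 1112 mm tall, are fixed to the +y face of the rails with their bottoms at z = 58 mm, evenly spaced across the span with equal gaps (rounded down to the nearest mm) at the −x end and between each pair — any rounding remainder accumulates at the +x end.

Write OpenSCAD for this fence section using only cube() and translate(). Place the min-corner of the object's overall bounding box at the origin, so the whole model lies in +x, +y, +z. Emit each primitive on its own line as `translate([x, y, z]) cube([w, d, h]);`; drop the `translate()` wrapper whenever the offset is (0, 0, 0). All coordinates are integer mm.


cube([105, 105, 1181]);
translate([1703, 0, 0]) cube([105, 105, 1181]);
translate([105, 0, 290]) cube([1598, 105, 84]);
translate([105, 0, 937]) cube([1598, 105, 84]);
translate([178, 105, 58]) cube([79, 18, 1112]);
translate([330, 105, 58]) cube([79, 18, 1112]);
translate([482, 105, 58]) cube([79, 18, 1112]);
translate([634, 105, 58]) cube([79, 18, 1112]);
translate([786, 105, 58]) cube([79, 18, 1112]);
translate([938, 105, 58]) cube([79, 18, 1112]);
translate([1090, 105, 58]) cube([79, 18, 1112]);
translate([1242, 105, 58]) cube([79, 18, 1112]);
translate([1394, 105, 58]) cube([79, 18, 1112]);
translate([1546, 105, 58]) cube([79, 18, 1112]);


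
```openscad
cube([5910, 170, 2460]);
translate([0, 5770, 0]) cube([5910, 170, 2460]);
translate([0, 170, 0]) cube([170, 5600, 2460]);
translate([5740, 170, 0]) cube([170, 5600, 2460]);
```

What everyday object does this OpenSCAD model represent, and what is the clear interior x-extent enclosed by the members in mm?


A house (or room) frame. The interior width is 5570 mm.

Four 2460 mm walls enclosing a rectangle with no floor or roof — a room or house frame. Outside width is 5910 mm and wall thickness is 170 mm, so the interior width is 5910 − 2 × 170 = 5570 mm.


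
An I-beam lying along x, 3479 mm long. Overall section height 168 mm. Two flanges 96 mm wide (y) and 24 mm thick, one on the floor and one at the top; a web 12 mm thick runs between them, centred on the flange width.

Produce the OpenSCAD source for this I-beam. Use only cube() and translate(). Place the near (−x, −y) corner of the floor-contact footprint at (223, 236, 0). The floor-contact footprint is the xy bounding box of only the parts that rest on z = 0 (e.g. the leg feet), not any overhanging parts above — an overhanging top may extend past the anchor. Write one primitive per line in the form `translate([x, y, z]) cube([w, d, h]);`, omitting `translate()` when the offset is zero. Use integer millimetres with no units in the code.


translate([223, 236, 0]) cube([3479, 96, 24]);
translate([223, 278, 24]) cube([3479, 12, 120]);
translate([223, 236, 144]) cube([3479, 96, 24]);


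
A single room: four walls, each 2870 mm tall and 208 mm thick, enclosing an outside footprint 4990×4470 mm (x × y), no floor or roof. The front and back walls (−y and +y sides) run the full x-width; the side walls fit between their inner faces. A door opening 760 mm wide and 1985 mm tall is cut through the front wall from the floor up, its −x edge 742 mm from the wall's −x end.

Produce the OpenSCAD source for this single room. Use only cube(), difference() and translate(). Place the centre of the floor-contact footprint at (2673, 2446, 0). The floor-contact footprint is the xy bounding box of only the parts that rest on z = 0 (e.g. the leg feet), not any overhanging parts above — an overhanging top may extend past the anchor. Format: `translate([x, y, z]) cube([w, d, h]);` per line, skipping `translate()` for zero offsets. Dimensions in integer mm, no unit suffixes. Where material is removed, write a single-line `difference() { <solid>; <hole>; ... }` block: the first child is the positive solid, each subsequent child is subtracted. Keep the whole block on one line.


difference() { translate([178, 211, 0]) cube([4990, 208, 2870]); translate([920, 211, 0]) cube([760, 208, 1985]); }
translate([178, 4473, 0]) cube([4990, 208, 2870]);
translate([178, 419, 0]) cube([208, 4054, 2870]);
translate([4960, 419, 0]) cube([208, 4054, 2870]);


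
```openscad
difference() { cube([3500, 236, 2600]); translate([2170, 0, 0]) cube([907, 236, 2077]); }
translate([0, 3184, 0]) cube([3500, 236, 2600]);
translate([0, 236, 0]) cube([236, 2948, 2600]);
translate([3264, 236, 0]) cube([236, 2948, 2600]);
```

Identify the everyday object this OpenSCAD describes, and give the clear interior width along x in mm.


A single room. The interior width is 3028 mm.

Four walls enclosing a rectangle with a door in the front wall — a room. Outside width 3500 minus two 236 mm walls gives 3028 mm.


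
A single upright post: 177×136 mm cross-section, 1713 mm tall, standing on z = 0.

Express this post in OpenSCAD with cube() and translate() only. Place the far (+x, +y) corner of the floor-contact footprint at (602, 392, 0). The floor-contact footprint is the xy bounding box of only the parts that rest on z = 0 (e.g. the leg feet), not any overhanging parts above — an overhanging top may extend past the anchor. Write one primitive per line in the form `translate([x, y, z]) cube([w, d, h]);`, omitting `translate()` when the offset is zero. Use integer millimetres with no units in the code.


translate([425, 256, 0]) cube([177, 136, 1713]);


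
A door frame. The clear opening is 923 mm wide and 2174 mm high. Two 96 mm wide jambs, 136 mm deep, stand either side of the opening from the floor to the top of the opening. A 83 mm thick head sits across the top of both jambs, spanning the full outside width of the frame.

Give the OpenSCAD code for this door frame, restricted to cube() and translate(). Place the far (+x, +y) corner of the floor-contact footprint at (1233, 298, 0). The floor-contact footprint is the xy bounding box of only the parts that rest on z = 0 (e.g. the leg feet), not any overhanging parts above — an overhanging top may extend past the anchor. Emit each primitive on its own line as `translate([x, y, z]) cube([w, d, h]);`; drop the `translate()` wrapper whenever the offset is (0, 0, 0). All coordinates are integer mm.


translate([118, 162, 0]) cube([96, 136, 2174]);
translate([1137, 162, 0]) cube([96, 136, 2174]);
translate([118, 162, 2174]) cube([1115, 136, 83]);


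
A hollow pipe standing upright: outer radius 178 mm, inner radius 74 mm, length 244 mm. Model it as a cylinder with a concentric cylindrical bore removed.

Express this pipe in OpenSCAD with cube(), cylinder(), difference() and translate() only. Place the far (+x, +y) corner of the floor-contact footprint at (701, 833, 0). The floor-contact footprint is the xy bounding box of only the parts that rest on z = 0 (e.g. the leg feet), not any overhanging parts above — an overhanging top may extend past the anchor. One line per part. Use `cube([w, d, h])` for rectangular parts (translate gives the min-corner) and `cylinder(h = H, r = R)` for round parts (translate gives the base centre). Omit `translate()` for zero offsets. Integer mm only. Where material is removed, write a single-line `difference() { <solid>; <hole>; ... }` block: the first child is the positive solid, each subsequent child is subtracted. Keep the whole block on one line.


difference() { translate([523, 655, 0]) cylinder(h = 244, r = 178); translate([523, 655, 0]) cylinder(h = 244, r = 74); }


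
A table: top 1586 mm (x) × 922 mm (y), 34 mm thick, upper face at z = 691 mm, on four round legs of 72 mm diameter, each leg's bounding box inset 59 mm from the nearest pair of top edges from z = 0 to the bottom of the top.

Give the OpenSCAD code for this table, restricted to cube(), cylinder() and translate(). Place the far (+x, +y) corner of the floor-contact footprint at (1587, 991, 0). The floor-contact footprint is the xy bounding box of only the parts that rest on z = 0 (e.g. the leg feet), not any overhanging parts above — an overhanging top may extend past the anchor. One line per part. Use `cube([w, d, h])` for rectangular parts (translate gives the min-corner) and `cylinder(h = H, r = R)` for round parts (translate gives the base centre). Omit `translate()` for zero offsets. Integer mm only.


translate([60, 128, 657]) cube([1586, 922, 34]);
translate([155, 223, 0]) cylinder(h = 657, r = 36);
translate([1551, 223, 0]) cylinder(h = 657, r = 36);
translate([155, 955, 0]) cylinder(h = 657, r = 36);
translate([1551, 955, 0]) cylinder(h = 657, r = 36);


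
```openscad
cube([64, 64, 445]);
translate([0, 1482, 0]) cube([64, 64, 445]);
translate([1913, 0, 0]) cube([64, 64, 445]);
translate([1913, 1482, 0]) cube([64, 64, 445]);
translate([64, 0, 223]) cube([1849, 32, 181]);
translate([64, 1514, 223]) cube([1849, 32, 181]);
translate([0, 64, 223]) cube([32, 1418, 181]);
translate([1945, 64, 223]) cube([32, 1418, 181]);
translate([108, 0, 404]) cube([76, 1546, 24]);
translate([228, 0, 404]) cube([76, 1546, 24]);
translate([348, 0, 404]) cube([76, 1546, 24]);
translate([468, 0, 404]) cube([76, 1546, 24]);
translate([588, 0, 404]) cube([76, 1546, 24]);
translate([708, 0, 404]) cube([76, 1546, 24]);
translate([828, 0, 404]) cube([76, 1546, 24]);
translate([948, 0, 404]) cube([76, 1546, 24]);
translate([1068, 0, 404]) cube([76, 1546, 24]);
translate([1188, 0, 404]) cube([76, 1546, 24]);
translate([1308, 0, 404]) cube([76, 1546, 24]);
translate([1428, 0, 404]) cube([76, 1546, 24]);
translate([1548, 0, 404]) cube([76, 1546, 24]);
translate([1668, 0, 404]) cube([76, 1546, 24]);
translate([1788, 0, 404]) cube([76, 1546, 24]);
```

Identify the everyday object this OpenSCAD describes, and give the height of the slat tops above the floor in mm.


A bed frame. The slat-top height is 428 mm.

Four posts, four rails, and a row of slats — a bed frame. Slats sit on the rails at z = 223 + 181 = 404; with slat thickness 24, the top is 428 mm.


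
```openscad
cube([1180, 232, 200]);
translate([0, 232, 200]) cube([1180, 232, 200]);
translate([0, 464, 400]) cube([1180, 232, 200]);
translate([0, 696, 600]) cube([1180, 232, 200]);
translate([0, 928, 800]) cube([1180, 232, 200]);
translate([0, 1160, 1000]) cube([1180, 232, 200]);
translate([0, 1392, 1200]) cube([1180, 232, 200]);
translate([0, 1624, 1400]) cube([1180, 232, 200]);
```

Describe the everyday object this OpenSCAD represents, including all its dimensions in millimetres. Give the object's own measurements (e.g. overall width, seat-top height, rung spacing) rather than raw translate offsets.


A straight staircase of 8 solid steps. Each step is 1180 mm wide (x), 232 mm deep (y, the going) and 200 mm tall (the rise). The first step rests on the floor; each subsequent step sits one going further in +y and one rise higher in +z, directly behind and above the previous step with no overlap.


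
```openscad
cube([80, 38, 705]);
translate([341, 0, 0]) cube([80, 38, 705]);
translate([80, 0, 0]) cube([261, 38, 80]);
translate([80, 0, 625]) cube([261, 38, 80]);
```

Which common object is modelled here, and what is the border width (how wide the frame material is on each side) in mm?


A picture frame. The border width is 80 mm.

Four thin pieces enclosing a rectangular opening — a picture frame. The two full-height stiles are 705 mm tall; the top rail sits at z = 625 and is 80 mm tall, so the border above the opening is 705 − 625 = 80 mm, matching the stile x-width.


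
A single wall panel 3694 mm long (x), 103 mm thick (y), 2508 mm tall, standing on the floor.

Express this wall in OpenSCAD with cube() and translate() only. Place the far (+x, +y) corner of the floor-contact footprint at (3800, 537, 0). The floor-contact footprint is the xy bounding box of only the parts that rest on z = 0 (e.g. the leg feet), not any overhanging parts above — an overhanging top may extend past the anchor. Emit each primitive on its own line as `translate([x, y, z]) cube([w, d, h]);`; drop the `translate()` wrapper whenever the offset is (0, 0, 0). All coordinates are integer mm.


translate([106, 434, 0]) cube([3694, 103, 2508]);


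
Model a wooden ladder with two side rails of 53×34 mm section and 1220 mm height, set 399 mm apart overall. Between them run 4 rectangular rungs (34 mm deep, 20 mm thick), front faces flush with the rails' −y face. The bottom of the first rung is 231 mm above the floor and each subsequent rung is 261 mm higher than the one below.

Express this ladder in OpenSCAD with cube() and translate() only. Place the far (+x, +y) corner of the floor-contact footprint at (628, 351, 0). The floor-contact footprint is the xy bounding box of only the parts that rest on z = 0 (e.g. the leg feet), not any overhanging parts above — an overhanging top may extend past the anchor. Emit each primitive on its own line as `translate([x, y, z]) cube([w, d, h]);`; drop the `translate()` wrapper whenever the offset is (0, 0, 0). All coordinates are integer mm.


translate([229, 317, 0]) cube([53, 34, 1220]);
translate([575, 317, 0]) cube([53, 34, 1220]);
translate([282, 317, 231]) cube([293, 34, 20]);
translate([282, 317, 492]) cube([293, 34, 20]);
translate([282, 317, 753]) cube([293, 34, 20]);
translate([282, 317, 1014]) cube([293, 34, 20]);
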